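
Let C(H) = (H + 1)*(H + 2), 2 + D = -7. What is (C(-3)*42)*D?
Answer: -756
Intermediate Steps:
D = -9 (D = -2 - 7 = -9)
C(H) = (1 + H)*(2 + H)
(C(-3)*42)*D = ((2 + (-3)**2 + 3*(-3))*42)*(-9) = ((2 + 9 - 9)*42)*(-9) = (2*42)*(-9) = 84*(-9) = -756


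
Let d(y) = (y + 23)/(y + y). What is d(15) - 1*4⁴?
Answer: -3821/15 ≈ -254.73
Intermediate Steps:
d(y) = (23 + y)/(2*y) (d(y) = (23 + y)/((2*y)) = (23 + y)*(1/(2*y)) = (23 + y)/(2*y))
d(15) - 1*4⁴ = (½)*(23 + 15)/15 - 1*4⁴ = (½)*(1/15)*38 - 1*256 = 19/15 - 256 = -3821/15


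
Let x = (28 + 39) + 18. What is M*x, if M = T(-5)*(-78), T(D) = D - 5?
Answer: 66300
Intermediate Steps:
T(D) = -5 + D
M = 780 (M = (-5 - 5)*(-78) = -10*(-78) = 780)
x = 85 (x = 67 + 18 = 85)
M*x = 780*85 = 66300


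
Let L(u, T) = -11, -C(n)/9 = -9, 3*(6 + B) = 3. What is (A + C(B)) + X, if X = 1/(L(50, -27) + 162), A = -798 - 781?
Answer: -226197/151 ≈ -1498.0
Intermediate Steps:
B = -5 (B = -6 + (⅓)*3 = -6 + 1 = -5)
C(n) = 81 (C(n) = -9*(-9) = 81)
A = -1579
X = 1/151 (X = 1/(-11 + 162) = 1/151 ≈ 0.0066225)
(A + C(B)) + X = (-1579 + 81) + 1/151 = -1498 + 1/151 = -226197/151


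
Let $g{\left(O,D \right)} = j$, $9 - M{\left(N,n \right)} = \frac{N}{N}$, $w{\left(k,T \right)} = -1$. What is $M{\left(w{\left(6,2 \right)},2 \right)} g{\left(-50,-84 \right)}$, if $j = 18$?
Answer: $144$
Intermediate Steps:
$M{\left(N,n \right)} = 8$ ($M{\left(N,n \right)} = 9 - \frac{N}{N} = 9 - 1 = 8$)
$g{\left(O,D \right)} = 18$
$M{\left(w{\left(6,2 \right)},2 \right)} g{\left(-50,-84 \right)} = 8 \cdot 18 = 144$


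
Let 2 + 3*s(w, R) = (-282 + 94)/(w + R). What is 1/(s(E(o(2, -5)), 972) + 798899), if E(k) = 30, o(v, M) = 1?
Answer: 1503/1200744101 ≈ 1.2517e-6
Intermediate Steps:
s(w, R) = -⅔ - 188/(3*(R + w)) (s(w, R) = -⅔ + ((-282 + 94)/(w + R))/3 = -⅔ + (-188/(R + w))/3 = -⅔ - 188/(3*(R + w)))
1/(s(E(o(2, -5)), 972) + 798899) = 1/(2*(-94 - 1*972 - 1*30)/(3*(972 + 30)) + 798899) = 1/((⅔)*(-94 - 972 - 30)/1002 + 798899) = 1/((⅔)*(1/1002)*(-1096) + 798899) = 1/(-1096/1503 + 798899) = 1/(1200744101/1503) = 1503/1200744101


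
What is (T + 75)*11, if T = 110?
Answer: 2035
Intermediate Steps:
(T + 75)*11 = (110 + 75)*11 = 185*11 = 2035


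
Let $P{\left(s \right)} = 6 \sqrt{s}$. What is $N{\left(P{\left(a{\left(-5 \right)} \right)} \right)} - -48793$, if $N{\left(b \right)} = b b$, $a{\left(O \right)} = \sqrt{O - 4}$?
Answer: $48793 + 108 i \approx 48793.0 + 108.0 i$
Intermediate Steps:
$a{\left(O \right)} = \sqrt{-4 + O}$
$N{\left(b \right)} = b^{2}$
$N{\left(P{\left(a{\left(-5 \right)} \right)} \right)} - -48793 = \left(6 \sqrt{\sqrt{-4 - 5}}\right)^{2} - -48793 = \left(6 \sqrt{\sqrt{-9}}\right)^{2} + 48793 = \left(6 \sqrt{3 i}\right)^{2} + 48793 = \left(6 \sqrt{3} \sqrt{i}\right)^{2} + 48793 = 108 i + 48793 = 48793 + 108 i$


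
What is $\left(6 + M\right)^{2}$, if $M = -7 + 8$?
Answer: $49$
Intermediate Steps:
$M = 1$
$\left(6 + M\right)^{2} = \left(6 + 1\right)^{2} = 7^{2} = 49$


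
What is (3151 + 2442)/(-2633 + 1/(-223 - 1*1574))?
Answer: -10050621/4731502 ≈ -2.1242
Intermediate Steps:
(3151 + 2442)/(-2633 + 1/(-223 - 1*1574)) = 5593/(-2633 + 1/(-223 - 1574)) = 5593/(-2633 + 1/(-1797)) = 5593/(-2633 - 1/1797) = 5593/(-4731502/1797) = 5593*(-1797/4731502) = -10050621/4731502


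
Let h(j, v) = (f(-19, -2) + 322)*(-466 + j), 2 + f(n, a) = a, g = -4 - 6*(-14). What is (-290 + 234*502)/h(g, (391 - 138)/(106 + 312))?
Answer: -58589/61374 ≈ -0.95462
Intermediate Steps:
g = 80 (g = -4 + 84 = 80)
f(n, a) = -2 + a
h(j, v) = -148188 + 318*j (h(j, v) = ((-2 - 2) + 322)*(-466 + j) = (-4 + 322)*(-466 + j) = 318*(-466 + j) = -148188 + 318*j)
(-290 + 234*502)/h(g, (391 - 138)/(106 + 312)) = (-290 + 234*502)/(-148188 + 318*80) = (-290 + 117468)/(-148188 + 25440) = 117178/(-122748) = 117178*(-1/122748) = -58589/61374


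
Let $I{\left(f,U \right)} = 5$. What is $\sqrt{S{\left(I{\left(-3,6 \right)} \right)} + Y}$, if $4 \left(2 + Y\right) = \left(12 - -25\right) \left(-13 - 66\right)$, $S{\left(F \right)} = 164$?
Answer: $\frac{5 i \sqrt{91}}{2} \approx 23.848 i$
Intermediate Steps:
$Y = - \frac{2931}{4}$ ($Y = -2 + \frac{\left(12 - -25\right) \left(-13 - 66\right)}{4} = -2 + \frac{\left(12 + 25\right) \left(-79\right)}{4} = -2 + \frac{37 \left(-79\right)}{4} = -2 + \frac{1}{4} \left(-2923\right) = -2 - \frac{2923}{4} = - \frac{2931}{4} \approx -732.75$)
$\sqrt{S{\left(I{\left(-3,6 \right)} \right)} + Y} = \sqrt{164 - \frac{2931}{4}} = \sqrt{- \frac{2275}{4}} = \frac{5 i \sqrt{91}}{2}$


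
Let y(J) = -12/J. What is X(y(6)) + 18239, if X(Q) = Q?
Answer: 18237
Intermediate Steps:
X(y(6)) + 18239 = -12/6 + 18239 = -12*⅙ + 18239 = -2 + 18239 = 18237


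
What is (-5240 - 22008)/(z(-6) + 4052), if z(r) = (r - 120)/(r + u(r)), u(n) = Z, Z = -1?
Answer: -13624/2035 ≈ -6.6948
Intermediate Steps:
u(n) = -1
z(r) = (-120 + r)/(-1 + r) (z(r) = (r - 120)/(r - 1) = (-120 + r)/(-1 + r))
(-5240 - 22008)/(z(-6) + 4052) = (-5240 - 22008)/((-120 - 6)/(-1 - 6) + 4052) = -27248/(-126/(-7) + 4052) = -27248/(-⅐*(-126) + 4052) = -27248/(18 + 4052) = -27248/4070 = -27248*1/4070 = -13624/2035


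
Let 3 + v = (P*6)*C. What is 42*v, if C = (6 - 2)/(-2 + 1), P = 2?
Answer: -2142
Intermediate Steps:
C = -4 (C = 4/(-1) = 4*(-1) = -4)
v = -51 (v = -3 + (2*6)*(-4) = -3 + 12*(-4) = -3 - 48 = -51)
42*v = 42*(-51) = -2142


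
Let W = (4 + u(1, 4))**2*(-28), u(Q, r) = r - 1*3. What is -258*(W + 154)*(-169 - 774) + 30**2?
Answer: -132837624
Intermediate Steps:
u(Q, r) = -3 + r (u(Q, r) = r - 3 = -3 + r)
W = -700 (W = (4 + (-3 + 4))**2*(-28) = (4 + 1)**2*(-28) = 5**2*(-28) = 25*(-28) = -700)
-258*(W + 154)*(-169 - 774) + 30**2 = -258*(-700 + 154)*(-169 - 774) + 30**2 = -(-140868)*(-943) + 900 = -258*514878 + 900 = -132838524 + 900 = -132837624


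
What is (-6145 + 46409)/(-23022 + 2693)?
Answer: -40264/20329 ≈ -1.9806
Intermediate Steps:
(-6145 + 46409)/(-23022 + 2693) = 40264/(-20329) = 40264*(-1/20329) = -40264/20329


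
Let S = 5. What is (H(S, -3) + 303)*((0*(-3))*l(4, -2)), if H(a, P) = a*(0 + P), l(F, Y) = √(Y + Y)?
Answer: 0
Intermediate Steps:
l(F, Y) = √2*√Y (l(F, Y) = √(2*Y) = √2*√Y)
H(a, P) = P*a (H(a, P) = a*P = P*a)
(H(S, -3) + 303)*((0*(-3))*l(4, -2)) = (-3*5 + 303)*((0*(-3))*(√2*√(-2))) = (-15 + 303)*(0*(√2*(I*√2))) = 288*(0*(2*I)) = 288*0 = 0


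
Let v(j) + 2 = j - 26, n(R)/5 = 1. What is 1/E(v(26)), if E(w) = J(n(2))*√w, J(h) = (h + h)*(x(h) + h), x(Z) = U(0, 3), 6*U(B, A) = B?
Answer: -I*√2/100 ≈ -0.014142*I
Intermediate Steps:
U(B, A) = B/6
n(R) = 5 (n(R) = 5*1 = 5)
x(Z) = 0 (x(Z) = (⅙)*0 = 0)
J(h) = 2*h² (J(h) = (h + h)*(0 + h) = (2*h)*h = 2*h²)
v(j) = -28 + j (v(j) = -2 + (j - 26) = -2 + (-26 + j) = -28 + j)
E(w) = 50*√w (E(w) = (2*5²)*√w = (2*25)*√w = 50*√w)
1/E(v(26)) = 1/(50*√(-28 + 26)) = 1/(50*√(-2)) = 1/(50*(I*√2)) = 1/(50*I*√2) = -I*√2/100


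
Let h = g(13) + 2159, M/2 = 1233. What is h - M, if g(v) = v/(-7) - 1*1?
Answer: -2169/7 ≈ -309.86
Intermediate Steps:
g(v) = -1 - v/7 (g(v) = v*(-⅐) - 1 = -v/7 - 1 = -1 - v/7)
M = 2466 (M = 2*1233 = 2466)
h = 15093/7 (h = (-1 - ⅐*13) + 2159 = (-1 - 13/7) + 2159 = -20/7 + 2159 = 15093/7 ≈ 2156.1)
h - M = 15093/7 - 1*2466 = 15093/7 - 2466 = -2169/7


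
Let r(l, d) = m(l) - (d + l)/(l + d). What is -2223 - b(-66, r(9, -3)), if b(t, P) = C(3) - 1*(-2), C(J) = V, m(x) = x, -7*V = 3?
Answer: -15572/7 ≈ -2224.6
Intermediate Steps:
V = -3/7 (V = -1/7*3 = -3/7 ≈ -0.42857)
C(J) = -3/7
r(l, d) = -1 + l (r(l, d) = l - (d + l)/(l + d) = l - (d + l)/(d + l) = l - 1*1 = l - 1 = -1 + l)
b(t, P) = 11/7 (b(t, P) = -3/7 - 1*(-2) = -3/7 + 2 = 11/7)
-2223 - b(-66, r(9, -3)) = -2223 - 1*11/7 = -2223 - 11/7 = -15572/7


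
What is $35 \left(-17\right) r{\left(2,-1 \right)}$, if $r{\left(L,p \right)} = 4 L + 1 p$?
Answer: $-4165$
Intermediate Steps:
$r{\left(L,p \right)} = p + 4 L$ ($r{\left(L,p \right)} = 4 L + p = p + 4 L$)
$35 \left(-17\right) r{\left(2,-1 \right)} = 35 \left(-17\right) \left(-1 + 4 \cdot 2\right) = - 595 \left(-1 + 8\right) = \left(-595\right) 7 = -4165$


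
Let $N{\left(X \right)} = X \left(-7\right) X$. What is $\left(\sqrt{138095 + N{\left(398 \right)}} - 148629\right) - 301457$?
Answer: $-450086 + i \sqrt{970733} \approx -4.5009 \cdot 10^{5} + 985.26 i$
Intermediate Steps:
$N{\left(X \right)} = - 7 X^{2}$ ($N{\left(X \right)} = - 7 X X = - 7 X^{2}$)
$\left(\sqrt{138095 + N{\left(398 \right)}} - 148629\right) - 301457 = \left(\sqrt{138095 - 7 \cdot 398^{2}} - 148629\right) - 301457 = \left(\sqrt{138095 - 1108828} - 148629\right) - 301457 = \left(\sqrt{-970733} - 148629\right) - 301457 = \left(i \sqrt{970733} - 148629\right) - 301457 = \left(-148629 + i \sqrt{970733}\right) - 301457 = -450086 + i \sqrt{970733}$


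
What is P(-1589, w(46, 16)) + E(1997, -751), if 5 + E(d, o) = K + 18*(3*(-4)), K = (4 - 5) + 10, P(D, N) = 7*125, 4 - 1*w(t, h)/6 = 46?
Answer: 663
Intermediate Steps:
w(t, h) = -252 (w(t, h) = 24 - 6*46 = 24 - 276 = -252)
P(D, N) = 875
K = 9 (K = -1 + 10 = 9)
E(d, o) = -212 (E(d, o) = -5 + (9 + 18*(3*(-4))) = -5 + (9 + 18*(-12)) = -5 + (9 - 216) = -5 - 207 = -212)
P(-1589, w(46, 16)) + E(1997, -751) = 875 - 212 = 663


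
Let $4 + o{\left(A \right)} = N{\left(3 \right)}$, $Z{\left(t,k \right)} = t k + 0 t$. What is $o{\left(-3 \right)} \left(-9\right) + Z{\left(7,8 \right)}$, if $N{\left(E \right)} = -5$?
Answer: $137$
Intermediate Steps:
$Z{\left(t,k \right)} = k t$ ($Z{\left(t,k \right)} = k t + 0 = k t$)
$o{\left(A \right)} = -9$ ($o{\left(A \right)} = -4 - 5 = -9$)
$o{\left(-3 \right)} \left(-9\right) + Z{\left(7,8 \right)} = \left(-9\right) \left(-9\right) + 8 \cdot 7 = 81 + 56 = 137$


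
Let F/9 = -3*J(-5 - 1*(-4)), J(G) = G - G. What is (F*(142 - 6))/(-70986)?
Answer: 0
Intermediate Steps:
J(G) = 0
F = 0 (F = 9*(-3*0) = 9*0 = 0)
(F*(142 - 6))/(-70986) = (0*(142 - 6))/(-70986) = (0*136)*(-1/70986) = 0*(-1/70986) = 0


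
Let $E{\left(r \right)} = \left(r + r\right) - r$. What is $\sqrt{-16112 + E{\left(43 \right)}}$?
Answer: $i \sqrt{16069} \approx 126.76 i$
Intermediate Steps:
$E{\left(r \right)} = r$ ($E{\left(r \right)} = 2 r - r = r$)
$\sqrt{-16112 + E{\left(43 \right)}} = \sqrt{-16112 + 43} = \sqrt{-16069} = i \sqrt{16069}$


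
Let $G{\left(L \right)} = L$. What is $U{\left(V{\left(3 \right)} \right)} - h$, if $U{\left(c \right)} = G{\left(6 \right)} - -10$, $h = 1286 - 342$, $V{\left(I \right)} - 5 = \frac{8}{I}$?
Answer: $-928$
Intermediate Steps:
$V{\left(I \right)} = 5 + \frac{8}{I}$
$h = 944$ ($h = 1286 - 342 = 944$)
$U{\left(c \right)} = 16$ ($U{\left(c \right)} = 6 - -10 = 6 + 10 = 16$)
$U{\left(V{\left(3 \right)} \right)} - h = 16 - 944 = -928$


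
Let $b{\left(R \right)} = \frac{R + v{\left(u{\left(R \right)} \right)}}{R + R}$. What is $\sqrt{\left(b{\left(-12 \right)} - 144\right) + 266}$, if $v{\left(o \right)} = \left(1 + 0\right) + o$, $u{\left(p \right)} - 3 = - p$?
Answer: $\frac{\sqrt{4386}}{6} \approx 11.038$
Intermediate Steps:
$u{\left(p \right)} = 3 - p$
$v{\left(o \right)} = 1 + o$
$b{\left(R \right)} = \frac{2}{R}$ ($b{\left(R \right)} = \frac{R + \left(1 - \left(-3 + R\right)\right)}{R + R} = \frac{R - \left(-4 + R\right)}{2 R} = 4 \frac{1}{2 R} = \frac{2}{R}$)
$\sqrt{\left(b{\left(-12 \right)} - 144\right) + 266} = \sqrt{\left(\frac{2}{-12} - 144\right) + 266} = \sqrt{\left(2 \left(- \frac{1}{12}\right) - 144\right) + 266} = \sqrt{\left(- \frac{1}{6} - 144\right) + 266} = \sqrt{- \frac{865}{6} + 266} = \sqrt{\frac{731}{6}} = \frac{\sqrt{4386}}{6}$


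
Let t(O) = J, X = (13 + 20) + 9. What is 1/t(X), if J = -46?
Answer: -1/46 ≈ -0.021739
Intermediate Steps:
X = 42 (X = 33 + 9 = 42)
t(O) = -46
1/t(X) = 1/(-46) = -1/46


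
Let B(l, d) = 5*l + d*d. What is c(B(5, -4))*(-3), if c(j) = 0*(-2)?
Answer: 0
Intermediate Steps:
B(l, d) = d**2 + 5*l (B(l, d) = 5*l + d**2 = d**2 + 5*l)
c(j) = 0
c(B(5, -4))*(-3) = 0*(-3) = 0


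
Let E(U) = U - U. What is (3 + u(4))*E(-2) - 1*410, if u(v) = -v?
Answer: -410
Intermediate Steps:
E(U) = 0
(3 + u(4))*E(-2) - 1*410 = (3 - 1*4)*0 - 1*410 = (3 - 4)*0 - 410 = -1*0 - 410 = 0 - 410 = -410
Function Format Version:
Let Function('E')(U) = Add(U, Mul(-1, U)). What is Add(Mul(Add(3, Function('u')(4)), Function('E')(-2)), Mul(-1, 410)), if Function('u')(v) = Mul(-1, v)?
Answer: -410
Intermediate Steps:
Function('E')(U) = 0
Add(Mul(Add(3, Function('u')(4)), Function('E')(-2)), Mul(-1, 410)) = Add(Mul(Add(3, Mul(-1, 4)), 0), Mul(-1, 410)) = Add(Mul(Add(3, -4), 0), -410) = Add(Mul(-1, 0), -410) = Add(0, -410) = -410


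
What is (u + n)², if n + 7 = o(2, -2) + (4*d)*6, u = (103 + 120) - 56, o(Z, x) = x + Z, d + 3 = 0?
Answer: 7744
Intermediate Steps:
d = -3 (d = -3 + 0 = -3)
o(Z, x) = Z + x
u = 167 (u = 223 - 56 = 167)
n = -79 (n = -7 + ((2 - 2) + (4*(-3))*6) = -7 + (0 - 12*6) = -7 + (0 - 72) = -7 - 72 = -79)
(u + n)² = (167 - 79)² = 88² = 7744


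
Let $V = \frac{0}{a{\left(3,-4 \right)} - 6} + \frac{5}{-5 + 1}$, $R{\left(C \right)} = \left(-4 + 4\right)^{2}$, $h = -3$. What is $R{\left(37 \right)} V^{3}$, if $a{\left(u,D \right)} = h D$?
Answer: $0$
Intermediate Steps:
$R{\left(C \right)} = 0$ ($R{\left(C \right)} = 0^{2} = 0$)
$a{\left(u,D \right)} = - 3 D$
$V = - \frac{5}{4}$ ($V = \frac{0}{\left(-3\right) \left(-4\right) - 6} + \frac{5}{-5 + 1} = \frac{0}{12 - 6} + \frac{5}{-4} = \frac{0}{6} + 5 \left(- \frac{1}{4}\right) = 0 \cdot \frac{1}{6} - \frac{5}{4} = 0 - \frac{5}{4} = - \frac{5}{4} \approx -1.25$)
$R{\left(37 \right)} V^{3} = 0 \left(- \frac{5}{4}\right)^{3} = 0 \left(- \frac{125}{64}\right) = 0$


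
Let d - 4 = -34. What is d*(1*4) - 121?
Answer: -241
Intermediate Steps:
d = -30 (d = 4 - 34 = -30)
d*(1*4) - 121 = -30*4 - 121 = -120 - 121 = -241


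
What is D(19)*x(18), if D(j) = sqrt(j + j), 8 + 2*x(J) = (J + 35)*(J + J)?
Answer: 950*sqrt(38) ≈ 5856.2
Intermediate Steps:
x(J) = -4 + J*(35 + J) (x(J) = -4 + ((J + 35)*(J + J))/2 = -4 + ((35 + J)*(2*J))/2 = -4 + (2*J*(35 + J))/2 = -4 + J*(35 + J))
D(j) = sqrt(2)*sqrt(j) (D(j) = sqrt(2*j) = sqrt(2)*sqrt(j))
D(19)*x(18) = (sqrt(2)*sqrt(19))*(-4 + 18**2 + 35*18) = sqrt(38)*(-4 + 324 + 630) = sqrt(38)*950 = 950*sqrt(38)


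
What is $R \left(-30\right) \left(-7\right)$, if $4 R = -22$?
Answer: $-1155$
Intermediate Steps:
$R = - \frac{11}{2}$ ($R = \frac{1}{4} \left(-22\right) = - \frac{11}{2} \approx -5.5$)
$R \left(-30\right) \left(-7\right) = \left(- \frac{11}{2}\right) \left(-30\right) \left(-7\right) = 165 \left(-7\right) = -1155$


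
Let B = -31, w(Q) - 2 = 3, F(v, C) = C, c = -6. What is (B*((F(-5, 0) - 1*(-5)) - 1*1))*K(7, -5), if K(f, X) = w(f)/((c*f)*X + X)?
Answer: -124/41 ≈ -3.0244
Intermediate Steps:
w(Q) = 5 (w(Q) = 2 + 3 = 5)
K(f, X) = 5/(X - 6*X*f) (K(f, X) = 5/((-6*f)*X + X) = 5/(-6*X*f + X) = 5/(X - 6*X*f))
(B*((F(-5, 0) - 1*(-5)) - 1*1))*K(7, -5) = (-31*((0 - 1*(-5)) - 1*1))*(-5/(-5*(-1 + 6*7))) = (-31*((0 + 5) - 1))*(-5*(-⅕)/(-1 + 42)) = (-31*(5 - 1))*(-5*(-⅕)/41) = (-31*4)*(-5*(-⅕)*1/41) = -124*1/41 = -124/41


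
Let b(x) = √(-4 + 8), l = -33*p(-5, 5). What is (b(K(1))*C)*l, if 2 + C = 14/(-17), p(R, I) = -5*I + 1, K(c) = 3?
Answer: -76032/17 ≈ -4472.5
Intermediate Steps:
p(R, I) = 1 - 5*I
C = -48/17 (C = -2 + 14/(-17) = -2 + 14*(-1/17) = -2 - 14/17 = -48/17 ≈ -2.8235)
l = 792 (l = -33*(1 - 5*5) = -33*(1 - 25) = -33*(-24) = 792)
b(x) = 2 (b(x) = √4 = 2)
(b(K(1))*C)*l = (2*(-48/17))*792 = -96/17*792 = -76032/17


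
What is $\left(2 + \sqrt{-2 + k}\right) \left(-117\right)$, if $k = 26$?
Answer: $-234 - 234 \sqrt{6} \approx -807.18$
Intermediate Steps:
$\left(2 + \sqrt{-2 + k}\right) \left(-117\right) = \left(2 + \sqrt{-2 + 26}\right) \left(-117\right) = \left(2 + \sqrt{24}\right) \left(-117\right) = \left(2 + 2 \sqrt{6}\right) \left(-117\right) = -234 - 234 \sqrt{6}$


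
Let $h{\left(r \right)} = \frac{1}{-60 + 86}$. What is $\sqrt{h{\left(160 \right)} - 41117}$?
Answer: $\frac{i \sqrt{27795066}}{26} \approx 202.77 i$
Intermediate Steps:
$h{\left(r \right)} = \frac{1}{26}$
$\sqrt{h{\left(160 \right)} - 41117} = \sqrt{\frac{1}{26} - 41117} = \sqrt{- \frac{1069041}{26}} = \frac{i \sqrt{27795066}}{26}$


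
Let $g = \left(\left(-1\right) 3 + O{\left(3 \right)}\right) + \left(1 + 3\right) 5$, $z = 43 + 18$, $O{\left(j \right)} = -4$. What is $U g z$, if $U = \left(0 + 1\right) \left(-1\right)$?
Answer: $-793$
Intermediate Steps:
$z = 61$
$U = -1$ ($U = 1 \left(-1\right) = -1$)
$g = 13$ ($g = \left(\left(-1\right) 3 - 4\right) + \left(1 + 3\right) 5 = \left(-3 - 4\right) + 4 \cdot 5 = -7 + 20 = 13$)
$U g z = \left(-1\right) 13 \cdot 61 = \left(-13\right) 61 = -793$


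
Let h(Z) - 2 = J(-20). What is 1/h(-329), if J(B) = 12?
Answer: 1/14 ≈ 0.071429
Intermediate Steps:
h(Z) = 14 (h(Z) = 2 + 12 = 14)
1/h(-329) = 1/14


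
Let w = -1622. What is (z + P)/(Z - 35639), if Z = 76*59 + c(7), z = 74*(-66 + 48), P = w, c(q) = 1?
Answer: 1477/15577 ≈ 0.094819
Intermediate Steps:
P = -1622
z = -1332 (z = 74*(-18) = -1332)
Z = 4485 (Z = 76*59 + 1 = 4484 + 1 = 4485)
(z + P)/(Z - 35639) = (-1332 - 1622)/(4485 - 35639) = -2954/(-31154) = -2954*(-1/31154) = 1477/15577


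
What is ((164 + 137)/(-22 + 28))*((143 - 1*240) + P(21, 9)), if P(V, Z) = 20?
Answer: -23177/6 ≈ -3862.8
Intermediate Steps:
((164 + 137)/(-22 + 28))*((143 - 1*240) + P(21, 9)) = ((164 + 137)/(-22 + 28))*((143 - 1*240) + 20) = (301/6)*((143 - 240) + 20) = (301*(⅙))*(-97 + 20) = (301/6)*(-77) = -23177/6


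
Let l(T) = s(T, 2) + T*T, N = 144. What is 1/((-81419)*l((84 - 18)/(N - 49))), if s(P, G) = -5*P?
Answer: 9025/2197824486 ≈ 4.1063e-6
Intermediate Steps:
l(T) = T² - 5*T (l(T) = -5*T + T*T = -5*T + T² = T² - 5*T)
1/((-81419)*l((84 - 18)/(N - 49))) = 1/((-81419)*((((84 - 18)/(144 - 49))*(-5 + (84 - 18)/(144 - 49))))) = -95/(66*(-5 + 66/95))/81419 = -1/(81419*((66/95)*(-409/95))) = -1/(81419*(-26994/9025)) = -1/81419*(-9025/26994) = 9025/2197824486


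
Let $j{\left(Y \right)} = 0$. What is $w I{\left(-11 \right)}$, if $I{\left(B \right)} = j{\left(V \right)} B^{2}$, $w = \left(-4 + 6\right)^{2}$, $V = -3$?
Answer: $0$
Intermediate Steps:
$w = 4$ ($w = 2^{2} = 4$)
$I{\left(B \right)} = 0$ ($I{\left(B \right)} = 0 B^{2} = 0$)
$w I{\left(-11 \right)} = 4 \cdot 0 = 0$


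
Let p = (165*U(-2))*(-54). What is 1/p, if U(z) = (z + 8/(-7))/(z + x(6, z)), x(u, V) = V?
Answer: -7/49005 ≈ -0.00014284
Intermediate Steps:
U(z) = (-8/7 + z)/(2*z) (U(z) = (z + 8/(-7))/(z + z) = (z + 8*(-⅐))/((2*z)) = (z - 8/7)*(1/(2*z)) = (-8/7 + z)*(1/(2*z)) = (-8/7 + z)/(2*z))
p = -49005/7 (p = (165*((1/14)*(-8 + 7*(-2))/(-2)))*(-54) = (165*((1/14)*(-½)*(-8 - 14)))*(-54) = (165*((1/14)*(-½)*(-22)))*(-54) = (165*(11/14))*(-54) = (1815/14)*(-54) = -49005/7 ≈ -7000.7)
1/p = 1/(-49005/7) = -7/49005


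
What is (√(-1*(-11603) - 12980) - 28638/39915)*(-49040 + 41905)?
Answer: 4540714/887 - 64215*I*√17 ≈ 5119.2 - 2.6477e+5*I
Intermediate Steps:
(√(-1*(-11603) - 12980) - 28638/39915)*(-49040 + 41905) = (√(11603 - 12980) - 28638*1/39915)*(-7135) = (√(-1377) - 3182/4435)*(-7135) = (9*I*√17 - 3182/4435)*(-7135) = (-3182/4435 + 9*I*√17)*(-7135) = 4540714/887 - 64215*I*√17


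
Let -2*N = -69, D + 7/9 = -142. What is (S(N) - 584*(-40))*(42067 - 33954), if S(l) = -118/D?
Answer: 243541404806/1285 ≈ 1.8953e+8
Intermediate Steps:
D = -1285/9 (D = -7/9 - 142 = -1285/9 ≈ -142.78)
N = 69/2 (N = -½*(-69) = 69/2 ≈ 34.500)
S(l) = 1062/1285 (S(l) = -118/(-1285/9) = -118*(-9/1285) = 1062/1285)
(S(N) - 584*(-40))*(42067 - 33954) = (1062/1285 - 584*(-40))*(42067 - 33954) = (1062/1285 + 23360)*8113 = (30018662/1285)*8113 = 243541404806/1285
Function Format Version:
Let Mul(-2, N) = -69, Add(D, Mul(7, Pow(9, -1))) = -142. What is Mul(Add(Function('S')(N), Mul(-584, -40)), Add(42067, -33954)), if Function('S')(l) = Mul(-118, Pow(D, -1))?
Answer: Rational(243541404806, 1285) ≈ 1.8953e+8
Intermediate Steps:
D = Rational(-1285, 9) (D = Add(Rational(-7, 9), -142) = Rational(-1285, 9) ≈ -142.78)
N = Rational(69, 2) (N = Mul(Rational(-1, 2), -69) = Rational(69, 2) ≈ 34.500)
Function('S')(l) = Rational(1062, 1285) (Function('S')(l) = Mul(-118, Pow(Rational(-1285, 9), -1)) = Mul(-118, Rational(-9, 1285)) = Rational(1062, 1285))
Mul(Add(Function('S')(N), Mul(-584, -40)), Add(42067, -33954)) = Mul(Add(Rational(1062, 1285), Mul(-584, -40)), Add(42067, -33954)) = Mul(Add(Rational(1062, 1285), 23360), 8113) = Mul(Rational(30018662, 1285), 8113) = Rational(243541404806, 1285)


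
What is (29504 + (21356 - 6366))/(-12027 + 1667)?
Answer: -22247/5180 ≈ -4.2948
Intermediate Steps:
(29504 + (21356 - 6366))/(-12027 + 1667) = (29504 + 14990)/(-10360) = 44494*(-1/10360) = -22247/5180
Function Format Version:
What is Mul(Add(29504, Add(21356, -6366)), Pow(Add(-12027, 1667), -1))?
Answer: Rational(-22247, 5180) ≈ -4.2948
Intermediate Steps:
Mul(Add(29504, Add(21356, -6366)), Pow(Add(-12027, 1667), -1)) = Mul(Add(29504, 14990), Pow(-10360, -1)) = Mul(44494, Rational(-1, 10360)) = Rational(-22247, 5180)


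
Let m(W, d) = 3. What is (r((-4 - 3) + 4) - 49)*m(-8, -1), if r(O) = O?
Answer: -156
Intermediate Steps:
(r((-4 - 3) + 4) - 49)*m(-8, -1) = (((-4 - 3) + 4) - 49)*3 = ((-7 + 4) - 49)*3 = (-3 - 49)*3 = -52*3 = -156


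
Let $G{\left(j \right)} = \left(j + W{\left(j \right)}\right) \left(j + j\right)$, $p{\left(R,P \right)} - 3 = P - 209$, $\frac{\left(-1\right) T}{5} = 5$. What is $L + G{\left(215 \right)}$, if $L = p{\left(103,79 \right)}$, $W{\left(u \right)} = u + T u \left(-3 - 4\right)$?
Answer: $16363523$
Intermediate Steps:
$T = -25$ ($T = \left(-5\right) 5 = -25$)
$p{\left(R,P \right)} = -206 + P$ ($p{\left(R,P \right)} = 3 + \left(P - 209\right) = 3 + \left(-209 + P\right) = -206 + P$)
$W{\left(u \right)} = 176 u$ ($W{\left(u \right)} = u - 25 u \left(-3 - 4\right) = u - 25 u \left(-7\right) = u - 25 \left(- 7 u\right) = u + 175 u = 176 u$)
$G{\left(j \right)} = 354 j^{2}$ ($G{\left(j \right)} = \left(j + 176 j\right) \left(j + j\right) = 177 j 2 j = 354 j^{2}$)
$L = -127$ ($L = -206 + 79 = -127$)
$L + G{\left(215 \right)} = -127 + 354 \cdot 215^{2} = -127 + 354 \cdot 46225 = -127 + 16363650 = 16363523$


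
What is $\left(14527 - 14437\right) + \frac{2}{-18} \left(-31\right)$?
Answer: $\frac{841}{9} \approx 93.444$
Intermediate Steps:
$\left(14527 - 14437\right) + \frac{2}{-18} \left(-31\right) = 90 + 2 \left(- \frac{1}{18}\right) \left(-31\right) = 90 - - \frac{31}{9} = 90 + \frac{31}{9} = \frac{841}{9}$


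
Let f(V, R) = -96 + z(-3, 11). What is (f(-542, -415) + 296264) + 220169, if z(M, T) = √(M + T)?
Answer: 516337 + 2*√2 ≈ 5.1634e+5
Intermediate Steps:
f(V, R) = -96 + 2*√2 (f(V, R) = -96 + √(-3 + 11) = -96 + √8 = -96 + 2*√2)
(f(-542, -415) + 296264) + 220169 = ((-96 + 2*√2) + 296264) + 220169 = (296168 + 2*√2) + 220169 = 516337 + 2*√2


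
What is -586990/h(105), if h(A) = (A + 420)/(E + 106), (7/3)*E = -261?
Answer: 4813318/735 ≈ 6548.7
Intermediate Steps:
E = -783/7 (E = (3/7)*(-261) = -783/7 ≈ -111.86)
h(A) = -2940/41 - 7*A/41 (h(A) = (A + 420)/(-783/7 + 106) = (420 + A)/(-41/7) = (420 + A)*(-7/41) = -2940/41 - 7*A/41)
-586990/h(105) = -586990/(-2940/41 - 7/41*105) = -586990/(-2940/41 - 735/41) = -586990/(-3675/41) = -586990*(-41/3675) = 4813318/735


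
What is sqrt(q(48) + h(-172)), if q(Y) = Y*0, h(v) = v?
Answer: 2*I*sqrt(43) ≈ 13.115*I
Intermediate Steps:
q(Y) = 0
sqrt(q(48) + h(-172)) = sqrt(0 - 172) = sqrt(-172) = 2*I*sqrt(43)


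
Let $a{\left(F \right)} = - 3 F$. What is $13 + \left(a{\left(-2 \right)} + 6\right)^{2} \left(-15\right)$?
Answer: $-2147$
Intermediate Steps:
$13 + \left(a{\left(-2 \right)} + 6\right)^{2} \left(-15\right) = 13 + \left(\left(-3\right) \left(-2\right) + 6\right)^{2} \left(-15\right) = 13 + \left(6 + 6\right)^{2} \left(-15\right) = 13 + 12^{2} \left(-15\right) = 13 + 144 \left(-15\right) = 13 - 2160 = -2147$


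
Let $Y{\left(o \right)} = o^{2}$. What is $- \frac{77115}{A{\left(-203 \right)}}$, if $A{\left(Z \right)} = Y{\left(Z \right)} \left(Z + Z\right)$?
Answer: $\frac{77115}{16730854} \approx 0.0046092$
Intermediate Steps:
$A{\left(Z \right)} = 2 Z^{3}$ ($A{\left(Z \right)} = Z^{2} \left(Z + Z\right) = Z^{2} \cdot 2 Z = 2 Z^{3}$)
$- \frac{77115}{A{\left(-203 \right)}} = - \frac{77115}{2 \left(-203\right)^{3}} = - \frac{77115}{2 \left(-8365427\right)} = - \frac{77115}{-16730854} = \left(-77115\right) \left(- \frac{1}{16730854}\right) = \frac{77115}{16730854}$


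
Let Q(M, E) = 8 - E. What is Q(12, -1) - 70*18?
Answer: -1251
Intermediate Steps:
Q(12, -1) - 70*18 = (8 - 1*(-1)) - 70*18 = (8 + 1) - 1260 = 9 - 1260 = -1251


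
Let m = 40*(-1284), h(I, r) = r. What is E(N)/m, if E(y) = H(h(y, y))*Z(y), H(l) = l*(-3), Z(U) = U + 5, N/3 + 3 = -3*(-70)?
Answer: 194373/8560 ≈ 22.707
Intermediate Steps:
m = -51360
N = 621 (N = -9 + 3*(-3*(-70)) = -9 + 3*210 = -9 + 630 = 621)
Z(U) = 5 + U
H(l) = -3*l
E(y) = -3*y*(5 + y) (E(y) = (-3*y)*(5 + y) = -3*y*(5 + y))
E(N)/m = -3*621*(5 + 621)/(-51360) = -3*621*626*(-1/51360) = -1166238*(-1/51360) = 194373/8560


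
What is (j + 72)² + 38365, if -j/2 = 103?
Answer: 56321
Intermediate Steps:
j = -206 (j = -2*103 = -206)
(j + 72)² + 38365 = (-206 + 72)² + 38365 = (-134)² + 38365 = 17956 + 38365 = 56321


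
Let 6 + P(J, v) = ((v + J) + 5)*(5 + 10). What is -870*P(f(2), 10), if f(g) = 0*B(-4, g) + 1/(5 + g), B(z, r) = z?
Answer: -1346760/7 ≈ -1.9239e+5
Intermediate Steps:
f(g) = 1/(5 + g) (f(g) = 0*(-4) + 1/(5 + g) = 0 + 1/(5 + g) = 1/(5 + g))
P(J, v) = 69 + 15*J + 15*v (P(J, v) = -6 + ((v + J) + 5)*(5 + 10) = -6 + ((J + v) + 5)*15 = -6 + (5 + J + v)*15 = -6 + (75 + 15*J + 15*v) = 69 + 15*J + 15*v)
-870*P(f(2), 10) = -870*(69 + 15/(5 + 2) + 15*10) = -870*(69 + 15/7 + 150) = -870*1548/7 = -1346760/7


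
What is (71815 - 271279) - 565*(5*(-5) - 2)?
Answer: -184209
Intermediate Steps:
(71815 - 271279) - 565*(5*(-5) - 2) = -199464 - 565*(-25 - 2) = -199464 - 565*(-27) = -199464 + 15255 = -184209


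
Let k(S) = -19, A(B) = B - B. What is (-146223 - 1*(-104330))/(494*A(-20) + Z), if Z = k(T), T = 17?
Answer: 41893/19 ≈ 2204.9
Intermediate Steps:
A(B) = 0
Z = -19
(-146223 - 1*(-104330))/(494*A(-20) + Z) = (-146223 - 1*(-104330))/(494*0 - 19) = (-146223 + 104330)/(0 - 19) = -41893/(-19) = -41893*(-1/19) = 41893/19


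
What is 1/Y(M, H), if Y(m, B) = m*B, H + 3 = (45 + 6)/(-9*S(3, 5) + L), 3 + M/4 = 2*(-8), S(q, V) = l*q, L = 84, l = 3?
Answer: -1/1064 ≈ -0.00093985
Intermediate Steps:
S(q, V) = 3*q
M = -76 (M = -12 + 4*(2*(-8)) = -12 + 4*(-16) = -12 - 64 = -76)
H = 14 (H = -3 + (45 + 6)/(-27*3 + 84) = -3 + 51/(-9*9 + 84) = -3 + 51/(-81 + 84) = -3 + 51/3 = -3 + 51*(⅓) = -3 + 17 = 14)
Y(m, B) = B*m
1/Y(M, H) = 1/(14*(-76)) = 1/(-1064) = -1/1064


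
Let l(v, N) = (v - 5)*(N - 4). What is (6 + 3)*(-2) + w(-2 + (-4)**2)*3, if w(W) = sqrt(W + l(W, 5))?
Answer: -18 + 3*sqrt(23) ≈ -3.6125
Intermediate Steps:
l(v, N) = (-5 + v)*(-4 + N)
w(W) = sqrt(-5 + 2*W) (w(W) = sqrt(W + (20 - 5*5 - 4*W + 5*W)) = sqrt(W + (20 - 25 - 4*W + 5*W)) = sqrt(W + (-5 + W)) = sqrt(-5 + 2*W))
(6 + 3)*(-2) + w(-2 + (-4)**2)*3 = (6 + 3)*(-2) + sqrt(-5 + 2*(-2 + (-4)**2))*3 = 9*(-2) + sqrt(-5 + 2*(-2 + 16))*3 = -18 + sqrt(-5 + 2*14)*3 = -18 + sqrt(-5 + 28)*3 = -18 + sqrt(23)*3 = -18 + 3*sqrt(23)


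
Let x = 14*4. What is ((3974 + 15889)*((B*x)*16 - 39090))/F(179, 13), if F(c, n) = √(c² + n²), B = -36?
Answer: -708572799*√32210/16105 ≈ -7.8962e+6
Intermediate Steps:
x = 56
((3974 + 15889)*((B*x)*16 - 39090))/F(179, 13) = ((3974 + 15889)*(-36*56*16 - 39090))/(√(179² + 13²)) = (19863*(-2016*16 - 39090))/(√(32041 + 169)) = (19863*(-32256 - 39090))/(√32210) = (19863*(-71346))*(√32210/32210) = -708572799*√32210/16105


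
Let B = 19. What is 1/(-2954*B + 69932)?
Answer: 1/13806 ≈ 7.2432e-5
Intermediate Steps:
1/(-2954*B + 69932) = 1/(-2954*19 + 69932) = 1/(-56126 + 69932) = 1/13806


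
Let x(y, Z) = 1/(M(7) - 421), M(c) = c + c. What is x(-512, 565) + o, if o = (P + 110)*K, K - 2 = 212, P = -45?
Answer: 5661369/407 ≈ 13910.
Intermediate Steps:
M(c) = 2*c
K = 214 (K = 2 + 212 = 214)
x(y, Z) = -1/407 (x(y, Z) = 1/(2*7 - 421) = 1/(14 - 421) = 1/(-407) = -1/407)
o = 13910 (o = (-45 + 110)*214 = 65*214 = 13910)
x(-512, 565) + o = -1/407 + 13910 = 5661369/407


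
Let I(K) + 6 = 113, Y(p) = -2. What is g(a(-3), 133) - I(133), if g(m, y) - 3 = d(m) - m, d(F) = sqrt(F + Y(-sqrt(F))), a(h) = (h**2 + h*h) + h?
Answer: -119 + sqrt(13) ≈ -115.39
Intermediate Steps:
I(K) = 107 (I(K) = -6 + 113 = 107)
a(h) = h + 2*h**2 (a(h) = (h**2 + h**2) + h = 2*h**2 + h = h + 2*h**2)
d(F) = sqrt(-2 + F) (d(F) = sqrt(F - 2) = sqrt(-2 + F))
g(m, y) = 3 + sqrt(-2 + m) - m (g(m, y) = 3 + (sqrt(-2 + m) - m) = 3 + sqrt(-2 + m) - m)
g(a(-3), 133) - I(133) = (3 + sqrt(-2 - 3*(1 + 2*(-3))) - (-3)*(1 + 2*(-3))) - 1*107 = (3 + sqrt(-2 - 3*(1 - 6)) - (-3)*(1 - 6)) - 107 = (3 + sqrt(-2 - 3*(-5)) - (-3)*(-5)) - 107 = (3 + sqrt(-2 + 15) - 1*15) - 107 = (3 + sqrt(13) - 15) - 107 = (-12 + sqrt(13)) - 107 = -119 + sqrt(13)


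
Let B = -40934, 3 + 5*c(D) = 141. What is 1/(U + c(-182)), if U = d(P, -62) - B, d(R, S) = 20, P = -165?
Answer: 5/204908 ≈ 2.4401e-5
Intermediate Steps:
c(D) = 138/5 (c(D) = -3/5 + (1/5)*141 = -3/5 + 141/5 = 138/5)
U = 40954 (U = 20 - 1*(-40934) = 20 + 40934 = 40954)
1/(U + c(-182)) = 1/(40954 + 138/5) = 1/(204908/5) = 5/204908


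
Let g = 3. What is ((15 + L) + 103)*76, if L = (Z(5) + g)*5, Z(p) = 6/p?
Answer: 10564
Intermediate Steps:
L = 21 (L = (6/5 + 3)*5 = (21/5)*5 = 21)
((15 + L) + 103)*76 = ((15 + 21) + 103)*76 = (36 + 103)*76 = 139*76 = 10564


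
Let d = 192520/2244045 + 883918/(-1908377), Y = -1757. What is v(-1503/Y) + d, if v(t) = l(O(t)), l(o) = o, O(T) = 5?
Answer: 3959253659311/856496772993 ≈ 4.6226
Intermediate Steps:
v(t) = 5
d = -323230205654/856496772993 (d = 192520*(1/2244045) + 883918*(-1/1908377) = 38504/448809 - 883918/1908377 = -323230205654/856496772993 ≈ -0.37739)
v(-1503/Y) + d = 5 - 323230205654/856496772993 = 3959253659311/856496772993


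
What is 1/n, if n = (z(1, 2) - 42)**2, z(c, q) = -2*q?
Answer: 1/2116 ≈ 0.00047259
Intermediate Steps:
n = 2116 (n = (-2*2 - 42)**2 = (-4 - 42)**2 = (-46)**2 = 2116)
1/n = 1/2116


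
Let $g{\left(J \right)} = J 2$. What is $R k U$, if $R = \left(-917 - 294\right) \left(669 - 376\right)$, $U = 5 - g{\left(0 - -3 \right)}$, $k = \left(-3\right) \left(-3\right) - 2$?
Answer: $2483761$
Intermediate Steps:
$g{\left(J \right)} = 2 J$
$k = 7$ ($k = 9 - 2 = 7$)
$U = -1$ ($U = 5 - 2 \left(0 - -3\right) = 5 - 2 \left(0 + 3\right) = 5 - 2 \cdot 3 = 5 - 6 = -1$)
$R = -354823$ ($R = \left(-1211\right) 293 = -354823$)
$R k U = - 354823 \cdot 7 \left(-1\right) = \left(-354823\right) \left(-7\right) = 2483761$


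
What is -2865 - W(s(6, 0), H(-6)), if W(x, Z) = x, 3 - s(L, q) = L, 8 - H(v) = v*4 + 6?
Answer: -2862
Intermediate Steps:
H(v) = 2 - 4*v (H(v) = 8 - (v*4 + 6) = 8 - (4*v + 6) = 8 - (6 + 4*v) = 8 + (-6 - 4*v) = 2 - 4*v)
s(L, q) = 3 - L
-2865 - W(s(6, 0), H(-6)) = -2865 - (3 - 1*6) = -2865 - (3 - 6) = -2865 - 1*(-3) = -2865 + 3 = -2862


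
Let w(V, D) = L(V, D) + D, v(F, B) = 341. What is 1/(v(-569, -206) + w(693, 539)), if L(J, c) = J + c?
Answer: 1/2112 ≈ 0.00047348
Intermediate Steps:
w(V, D) = V + 2*D (w(V, D) = (V + D) + D = (D + V) + D = V + 2*D)
1/(v(-569, -206) + w(693, 539)) = 1/(341 + (693 + 2*539)) = 1/(341 + (693 + 1078)) = 1/(341 + 1771) = 1/2112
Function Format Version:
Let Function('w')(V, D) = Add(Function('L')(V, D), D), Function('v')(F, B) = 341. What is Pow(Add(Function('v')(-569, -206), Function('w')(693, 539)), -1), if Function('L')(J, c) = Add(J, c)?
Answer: Rational(1, 2112) ≈ 0.00047348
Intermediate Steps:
Function('w')(V, D) = Add(V, Mul(2, D)) (Function('w')(V, D) = Add(Add(V, D), D) = Add(Add(D, V), D) = Add(V, Mul(2, D)))
Pow(Add(Function('v')(-569, -206), Function('w')(693, 539)), -1) = Pow(Add(341, Add(693, Mul(2, 539))), -1) = Pow(Add(341, Add(693, 1078)), -1) = Pow(Add(341, 1771), -1) = Pow(2112, -1) = Rational(1, 2112)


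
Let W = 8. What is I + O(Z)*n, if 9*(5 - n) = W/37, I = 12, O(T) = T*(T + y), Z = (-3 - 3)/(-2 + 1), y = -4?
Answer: 7960/111 ≈ 71.712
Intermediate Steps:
Z = 6 (Z = -6/(-1) = -6*(-1) = 6)
O(T) = T*(-4 + T) (O(T) = T*(T - 4) = T*(-4 + T))
n = 1657/333 (n = 5 - 8/(9*37) = 5 - ⅑*8/37 = 5 - 8/333 = 1657/333 ≈ 4.9760)
I + O(Z)*n = 12 + (6*(-4 + 6))*(1657/333) = 12 + (6*2)*(1657/333) = 12 + 12*(1657/333) = 12 + 6628/111 = 7960/111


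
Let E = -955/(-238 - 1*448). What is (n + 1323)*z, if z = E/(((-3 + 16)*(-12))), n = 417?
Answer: -138475/8918 ≈ -15.528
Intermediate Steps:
E = 955/686 (E = -955/(-238 - 448) = -955/(-686) = -955*(-1/686) = 955/686 ≈ 1.3921)
z = -955/107016 (z = 955/(686*(((-3 + 16)*(-12)))) = 955/(686*((13*(-12)))) = (955/686)/(-156) = (955/686)*(-1/156) = -955/107016 ≈ -0.0089239)
(n + 1323)*z = (417 + 1323)*(-955/107016) = 1740*(-955/107016) = -138475/8918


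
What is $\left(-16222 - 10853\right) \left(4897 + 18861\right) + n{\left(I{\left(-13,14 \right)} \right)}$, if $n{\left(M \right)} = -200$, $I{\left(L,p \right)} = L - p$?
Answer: $-643248050$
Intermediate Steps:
$\left(-16222 - 10853\right) \left(4897 + 18861\right) + n{\left(I{\left(-13,14 \right)} \right)} = \left(-16222 - 10853\right) \left(4897 + 18861\right) - 200 = \left(-27075\right) 23758 - 200 = -643247850 - 200 = -643248050$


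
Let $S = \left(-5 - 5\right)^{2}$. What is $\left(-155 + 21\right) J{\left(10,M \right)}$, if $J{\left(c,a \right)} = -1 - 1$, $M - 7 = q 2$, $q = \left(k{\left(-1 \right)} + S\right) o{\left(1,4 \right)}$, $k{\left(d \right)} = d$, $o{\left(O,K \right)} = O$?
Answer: $268$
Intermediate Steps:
$S = 100$ ($S = \left(-10\right)^{2} = 100$)
$q = 99$ ($q = \left(-1 + 100\right) 1 = 99 \cdot 1 = 99$)
$M = 205$ ($M = 7 + 99 \cdot 2 = 7 + 198 = 205$)
$J{\left(c,a \right)} = -2$ ($J{\left(c,a \right)} = -1 - 1 = -2$)
$\left(-155 + 21\right) J{\left(10,M \right)} = \left(-155 + 21\right) \left(-2\right) = \left(-134\right) \left(-2\right) = 268$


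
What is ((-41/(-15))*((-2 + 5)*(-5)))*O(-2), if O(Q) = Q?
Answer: 82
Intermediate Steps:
((-41/(-15))*((-2 + 5)*(-5)))*O(-2) = ((-41/(-15))*((-2 + 5)*(-5)))*(-2) = ((-41*(-1/15))*(3*(-5)))*(-2) = ((41/15)*(-15))*(-2) = -41*(-2) = 82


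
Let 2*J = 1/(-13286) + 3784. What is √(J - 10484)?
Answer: 5*I*√60665636395/13286 ≈ 92.693*I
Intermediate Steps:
J = 50274223/26572 (J = (1/(-13286) + 3784)/2 = (-1/13286 + 3784)/2 = (½)*(50274223/13286) = 50274223/26572 ≈ 1892.0)
√(J - 10484) = √(50274223/26572 - 10484) = √(-228306625/26572) = 5*I*√60665636395/13286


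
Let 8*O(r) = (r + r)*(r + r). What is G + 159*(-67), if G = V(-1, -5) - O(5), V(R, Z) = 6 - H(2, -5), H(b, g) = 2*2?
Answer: -21327/2 ≈ -10664.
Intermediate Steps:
H(b, g) = 4
O(r) = r²/2 (O(r) = ((r + r)*(r + r))/8 = ((2*r)*(2*r))/8 = (4*r²)/8 = r²/2)
V(R, Z) = 2 (V(R, Z) = 6 - 1*4 = 6 - 4 = 2)
G = -21/2 (G = 2 - 5²/2 = 2 - 25/2 = -21/2 ≈ -10.500)
G + 159*(-67) = -21/2 + 159*(-67) = -21/2 - 10653 = -21327/2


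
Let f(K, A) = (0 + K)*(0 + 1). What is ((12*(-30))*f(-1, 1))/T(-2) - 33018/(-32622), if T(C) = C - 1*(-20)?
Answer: 114243/5437 ≈ 21.012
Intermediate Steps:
f(K, A) = K (f(K, A) = K*1 = K)
T(C) = 20 + C (T(C) = C + 20 = 20 + C)
((12*(-30))*f(-1, 1))/T(-2) - 33018/(-32622) = ((12*(-30))*(-1))/(20 - 2) - 33018/(-32622) = -360*(-1)/18 - 33018*(-1/32622) = 360*(1/18) + 5503/5437 = 20 + 5503/5437 = 114243/5437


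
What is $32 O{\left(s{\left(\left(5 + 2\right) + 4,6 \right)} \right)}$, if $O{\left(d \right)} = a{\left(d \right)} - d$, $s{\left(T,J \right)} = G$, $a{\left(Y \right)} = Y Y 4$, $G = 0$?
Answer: $0$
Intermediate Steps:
$a{\left(Y \right)} = 4 Y^{2}$ ($a{\left(Y \right)} = Y^{2} \cdot 4 = 4 Y^{2}$)
$s{\left(T,J \right)} = 0$
$O{\left(d \right)} = - d + 4 d^{2}$ ($O{\left(d \right)} = 4 d^{2} - d = - d + 4 d^{2}$)
$32 O{\left(s{\left(\left(5 + 2\right) + 4,6 \right)} \right)} = 32 \cdot 0 \left(-1 + 4 \cdot 0\right) = 32 \cdot 0 \left(-1 + 0\right) = 32 \cdot 0 \left(-1\right) = 32 \cdot 0 = 0$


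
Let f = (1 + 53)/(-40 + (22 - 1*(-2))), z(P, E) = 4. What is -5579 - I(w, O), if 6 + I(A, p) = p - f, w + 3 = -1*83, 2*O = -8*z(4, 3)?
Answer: -44483/8 ≈ -5560.4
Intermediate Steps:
O = -16 (O = (-8*4)/2 = (½)*(-32) = -16)
f = -27/8 (f = 54/(-40 + (22 + 2)) = 54/(-40 + 24) = 54/(-16) = 54*(-1/16) = -27/8 ≈ -3.3750)
w = -86 (w = -3 - 1*83 = -3 - 83 = -86)
I(A, p) = -21/8 + p (I(A, p) = -6 + (p - 1*(-27/8)) = -6 + (p + 27/8) = -6 + (27/8 + p) = -21/8 + p)
-5579 - I(w, O) = -5579 - (-21/8 - 16) = -5579 - 1*(-149/8) = -5579 + 149/8 = -44483/8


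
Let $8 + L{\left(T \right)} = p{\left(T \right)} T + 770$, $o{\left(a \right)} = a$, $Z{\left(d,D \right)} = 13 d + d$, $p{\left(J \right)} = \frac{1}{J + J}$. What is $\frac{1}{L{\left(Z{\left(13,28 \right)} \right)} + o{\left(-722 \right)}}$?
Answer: $\frac{2}{81} \approx 0.024691$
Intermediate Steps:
$p{\left(J \right)} = \frac{1}{2 J}$
$Z{\left(d,D \right)} = 14 d$
$L{\left(T \right)} = \frac{1525}{2}$ ($L{\left(T \right)} = -8 + \left(\frac{1}{2 T} T + 770\right) = -8 + \left(\frac{1}{2} + 770\right) = -8 + \frac{1541}{2} = \frac{1525}{2}$)
$\frac{1}{L{\left(Z{\left(13,28 \right)} \right)} + o{\left(-722 \right)}} = \frac{1}{\frac{1525}{2} - 722} = \frac{1}{\frac{81}{2}} = \frac{2}{81}$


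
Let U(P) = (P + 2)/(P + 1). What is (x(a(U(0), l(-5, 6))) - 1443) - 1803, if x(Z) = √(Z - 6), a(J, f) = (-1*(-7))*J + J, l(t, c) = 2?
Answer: -3246 + √10 ≈ -3242.8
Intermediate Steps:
U(P) = (2 + P)/(1 + P)
a(J, f) = 8*J (a(J, f) = 7*J + J = 8*J)
x(Z) = √(-6 + Z)
(x(a(U(0), l(-5, 6))) - 1443) - 1803 = (√(-6 + 8*((2 + 0)/(1 + 0))) - 1443) - 1803 = (√(-6 + 8*(2/1)) - 1443) - 1803 = (√(-6 + 8*(1*2)) - 1443) - 1803 = (√(-6 + 8*2) - 1443) - 1803 = (√(-6 + 16) - 1443) - 1803 = (√10 - 1443) - 1803 = (-1443 + √10) - 1803 = -3246 + √10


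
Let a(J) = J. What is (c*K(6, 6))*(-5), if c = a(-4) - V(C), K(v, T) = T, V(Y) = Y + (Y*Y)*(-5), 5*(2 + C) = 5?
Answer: -60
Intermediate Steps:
C = -1 (C = -2 + (⅕)*5 = -2 + 1 = -1)
V(Y) = Y - 5*Y² (V(Y) = Y + Y²*(-5) = Y - 5*Y²)
c = 2 (c = -4 - (-1)*(1 - 5*(-1)) = -4 - (-1)*(1 + 5) = -4 - (-1)*6 = -4 - 1*(-6) = -4 + 6 = 2)
(c*K(6, 6))*(-5) = (2*6)*(-5) = 12*(-5) = -60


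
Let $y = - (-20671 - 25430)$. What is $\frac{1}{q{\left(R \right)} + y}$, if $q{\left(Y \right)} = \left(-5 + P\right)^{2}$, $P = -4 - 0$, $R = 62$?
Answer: $\frac{1}{46182} \approx 2.1653 \cdot 10^{-5}$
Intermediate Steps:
$P = -4$ ($P = -4 + 0 = -4$)
$q{\left(Y \right)} = 81$ ($q{\left(Y \right)} = \left(-5 - 4\right)^{2} = \left(-9\right)^{2} = 81$)
$y = 46101$ ($y = \left(-1\right) \left(-46101\right) = 46101$)
$\frac{1}{q{\left(R \right)} + y} = \frac{1}{81 + 46101} = \frac{1}{46182}$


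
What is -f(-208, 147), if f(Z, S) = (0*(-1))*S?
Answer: 0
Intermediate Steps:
f(Z, S) = 0 (f(Z, S) = 0*S = 0)
-f(-208, 147) = -1*0 = 0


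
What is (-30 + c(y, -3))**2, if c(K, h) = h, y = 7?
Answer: 1089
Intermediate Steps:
(-30 + c(y, -3))**2 = (-30 - 3)**2 = (-33)**2 = 1089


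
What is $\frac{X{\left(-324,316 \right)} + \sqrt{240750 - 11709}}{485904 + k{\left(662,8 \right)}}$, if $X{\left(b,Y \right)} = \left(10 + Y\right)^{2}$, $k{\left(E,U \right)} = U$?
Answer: $\frac{26569}{121478} + \frac{3 \sqrt{25449}}{485912} \approx 0.2197$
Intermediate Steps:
$\frac{X{\left(-324,316 \right)} + \sqrt{240750 - 11709}}{485904 + k{\left(662,8 \right)}} = \frac{\left(10 + 316\right)^{2} + \sqrt{240750 - 11709}}{485904 + 8} = \frac{326^{2} + \sqrt{229041}}{485912} = \left(106276 + 3 \sqrt{25449}\right) \frac{1}{485912} = \frac{26569}{121478} + \frac{3 \sqrt{25449}}{485912}$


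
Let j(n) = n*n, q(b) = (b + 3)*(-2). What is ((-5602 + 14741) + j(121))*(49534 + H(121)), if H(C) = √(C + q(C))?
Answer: 1177918520 + 23780*I*√127 ≈ 1.1779e+9 + 2.6799e+5*I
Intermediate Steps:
q(b) = -6 - 2*b (q(b) = (3 + b)*(-2) = -6 - 2*b)
j(n) = n²
H(C) = √(-6 - C) (H(C) = √(C + (-6 - 2*C)) = √(-6 - C))
((-5602 + 14741) + j(121))*(49534 + H(121)) = ((-5602 + 14741) + 121²)*(49534 + √(-6 - 1*121)) = (9139 + 14641)*(49534 + √(-6 - 121)) = 23780*(49534 + √(-127)) = 23780*(49534 + I*√127) = 1177918520 + 23780*I*√127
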